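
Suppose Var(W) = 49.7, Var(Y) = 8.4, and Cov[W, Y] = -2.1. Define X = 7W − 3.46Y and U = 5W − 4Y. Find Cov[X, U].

Cov[X, U] = 1950.886

By bilinearity, Cov[X, U] = ac·Var(W) + bd·Var(Y) + (ad+bc)·Cov[W, Y], with a=7, b=-3.46, c=5, d=-4.
ac·Var(W) = 7·5·49.7 = 1739.5
bd·Var(Y) = (-3.46)·(-4)·8.4 = 116.256
(ad+bc)·Cov[W, Y] = (-45.3)·(-2.1) = 95.13
Cov[X, U] = 1739.5 + 116.256 + 95.13 = 1950.886.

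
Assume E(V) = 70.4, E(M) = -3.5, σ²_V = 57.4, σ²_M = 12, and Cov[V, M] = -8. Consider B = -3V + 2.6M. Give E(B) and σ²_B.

E(B) = -220.3, σ²_B = 722.52

E(B) = (-3)·E(V) + 2.6·E(M) = (-3)·70.4 + 2.6·(-3.5) = -220.3.
σ²_B = a²·σ²_V + b²·σ²_M + 2ab·Cov[V, M] with a = -3, b = 2.6.
= (-3)²·57.4 + 2.6²·12 + 2·(-3)·2.6·(-8)
= 516.6 + 81.12 + 124.8 = 722.52.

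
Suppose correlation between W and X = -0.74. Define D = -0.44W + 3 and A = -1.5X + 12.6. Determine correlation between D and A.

correlation between D and A = -0.74

Linear rescalings preserve correlation up to sign; here the slopes -0.44 and -1.5 have the same sign, so correlation between D and A = correlation between W and X = -0.74.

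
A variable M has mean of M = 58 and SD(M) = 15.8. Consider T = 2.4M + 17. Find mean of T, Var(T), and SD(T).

mean of T = 156.2, Var(T) = 1437.9264, SD(T) = 37.92

T = 2.4M + 17 is linear with a = 2.4, b = 17.
mean of T = a·mean of M + b = 2.4·58 + 17 = 156.2.
Var(M) = 15.8² = 249.64.
Var(T) = a²·Var(M) = 2.4²·249.64 = 1437.9264 (the additive constant 17 does not affect variance).
SD(T) = |a|·SD(M) = |2.4|·15.8 = 37.92.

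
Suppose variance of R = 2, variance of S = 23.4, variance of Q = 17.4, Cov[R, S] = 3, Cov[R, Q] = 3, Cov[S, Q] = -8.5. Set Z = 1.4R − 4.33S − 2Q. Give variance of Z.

variance of Z = a²·variance of R + b²·variance of S + c²·variance of Q + 2ab·Cov[R, S] + 2ac·Cov[R, Q] + 2bc·Cov[S, Q], with a = 1.4, b = -4.33, c = -2.
= 3.92 + 438.72426 + 69.6 + (-36.372) + (-16.8) + (-147.22)
= 311.85226.

variance of Z = 311.85226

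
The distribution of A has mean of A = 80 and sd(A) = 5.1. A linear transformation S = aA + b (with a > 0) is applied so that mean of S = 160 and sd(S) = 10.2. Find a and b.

sd(S) = a·sd(A) (a > 0), so a = 10.2/5.1 = 2.
mean of S = a·mean of A + b, so b = 160 − 2·80 = 0.

a = 2, b = 0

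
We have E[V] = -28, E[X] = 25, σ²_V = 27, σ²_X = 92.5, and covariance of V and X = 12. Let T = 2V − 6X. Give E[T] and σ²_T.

E[T] = -206, σ²_T = 3150

E[T] = 2·E[V] + (-6)·E[X] = 2·(-28) + (-6)·25 = -206.
σ²_T = a²·σ²_V + b²·σ²_X + 2ab·covariance of V and X with a = 2, b = -6.
= 2²·27 + (-6)²·92.5 + 2·2·(-6)·12
= 108 + 3330 + (-288) = 3150.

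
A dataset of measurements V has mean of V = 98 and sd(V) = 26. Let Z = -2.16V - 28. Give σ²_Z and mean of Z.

σ²_Z = 3153.9456, mean of Z = -239.68

Z = -2.16V - 28 is linear with a = -2.16, b = -28.
σ²_V = 26² = 676.
σ²_Z = a²·σ²_V = (-2.16)²·676 = 3153.9456 (the additive constant -28 does not affect variance).
mean of Z = a·mean of V + b = (-2.16)·98 + (-28) = -239.68.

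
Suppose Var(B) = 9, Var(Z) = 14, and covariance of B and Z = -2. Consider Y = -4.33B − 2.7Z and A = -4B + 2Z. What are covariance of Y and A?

By bilinearity, covariance of Y and A = ac·Var(B) + bd·Var(Z) + (ad+bc)·covariance of B and Z, with a=-4.33, b=-2.7, c=-4, d=2.
ac·Var(B) = (-4.33)·(-4)·9 = 155.88
bd·Var(Z) = (-2.7)·2·14 = -75.6
(ad+bc)·covariance of B and Z = (2.14)·(-2) = -4.28
covariance of Y and A = 155.88 + (-75.6) + (-4.28) = 76.

covariance of Y and A = 76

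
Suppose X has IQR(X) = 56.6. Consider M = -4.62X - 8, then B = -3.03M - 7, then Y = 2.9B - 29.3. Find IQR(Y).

IQR(Y) = 2297.730204

IQR(M) = |-4.62|·56.6 = 261.492.
IQR(B) = |-3.03|·261.492 = 792.32076.
IQR(Y) = |2.9|·792.32076 = 2297.730204.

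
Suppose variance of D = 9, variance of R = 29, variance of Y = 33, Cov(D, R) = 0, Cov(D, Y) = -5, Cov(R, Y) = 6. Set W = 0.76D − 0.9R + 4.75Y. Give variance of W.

variance of W = a²·variance of D + b²·variance of R + c²·variance of Y + 2ab·Cov(D, R) + 2ac·Cov(D, Y) + 2bc·Cov(R, Y), with a = 0.76, b = -0.9, c = 4.75.
= 5.1984 + 23.49 + 744.5625 + 0 + (-36.1) + (-51.3)
= 685.8509.

variance of W = 685.8509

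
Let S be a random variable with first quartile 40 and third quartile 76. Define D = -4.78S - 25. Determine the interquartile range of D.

IQR of S = Q3 − Q1 = 76 − 40 = 36.
Under D = aS + b, IQR(D) = |a|·IQR(S) = |-4.78|·36 = 172.08 (shifts cancel; spread scales by |a|).

IQR(D) = 172.08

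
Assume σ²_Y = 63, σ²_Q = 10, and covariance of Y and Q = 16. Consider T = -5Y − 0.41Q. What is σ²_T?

σ²_T = 1642.281

σ²_T = a²·σ²_Y + b²·σ²_Q + 2ab·covariance of Y and Q with a = -5, b = -0.41.
= (-5)²·63 + (-0.41)²·10 + 2·(-5)·(-0.41)·16
= 1575 + 1.681 + 65.6 = 1642.281.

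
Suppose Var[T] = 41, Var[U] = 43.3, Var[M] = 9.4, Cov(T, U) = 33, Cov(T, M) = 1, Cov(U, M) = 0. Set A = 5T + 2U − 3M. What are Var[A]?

Var[A] = 1912.8

Var[A] = a²·Var[T] + b²·Var[U] + c²·Var[M] + 2ab·Cov(T, U) + 2ac·Cov(T, M) + 2bc·Cov(U, M), with a = 5, b = 2, c = -3.
= 1025 + 173.2 + 84.6 + 660 + (-30) + 0
= 1912.8.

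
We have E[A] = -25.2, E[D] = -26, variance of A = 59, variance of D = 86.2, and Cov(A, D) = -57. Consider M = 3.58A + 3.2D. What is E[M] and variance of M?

E[M] = -173.416, variance of M = 332.8716

E[M] = 3.58·E[A] + 3.2·E[D] = 3.58·(-25.2) + 3.2·(-26) = -173.416.
variance of M = a²·variance of A + b²·variance of D + 2ab·Cov(A, D) with a = 3.58, b = 3.2.
= 3.58²·59 + 3.2²·86.2 + 2·3.58·3.2·(-57)
= 756.1676 + 882.688 + (-1305.984) = 332.8716.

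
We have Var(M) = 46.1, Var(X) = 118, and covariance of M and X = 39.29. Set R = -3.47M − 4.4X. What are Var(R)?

Var(R) = a²·Var(M) + b²·Var(X) + 2ab·covariance of M and X with a = -3.47, b = -4.4.
= (-3.47)²·46.1 + (-4.4)²·118 + 2·(-3.47)·(-4.4)·39.29
= 555.08549 + 2284.48 + 1199.75944 = 4039.32493.

Var(R) = 4039.32493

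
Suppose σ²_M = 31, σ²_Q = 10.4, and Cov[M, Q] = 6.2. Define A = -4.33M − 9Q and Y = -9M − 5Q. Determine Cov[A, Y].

Cov[A, Y] = 2312.5

By bilinearity, Cov[A, Y] = ac·σ²_M + bd·σ²_Q + (ad+bc)·Cov[M, Q], with a=-4.33, b=-9, c=-9, d=-5.
ac·σ²_M = (-4.33)·(-9)·31 = 1208.07
bd·σ²_Q = (-9)·(-5)·10.4 = 468
(ad+bc)·Cov[M, Q] = (102.65)·6.2 = 636.43
Cov[A, Y] = 1208.07 + 468 + 636.43 = 2312.5.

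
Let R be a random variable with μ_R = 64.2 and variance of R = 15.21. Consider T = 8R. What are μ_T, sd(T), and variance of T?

T = 8R is linear with a = 8, b = 0.
μ_T = a·μ_R + b = 8·64.2 = 513.6.
sd(R) = √15.21 = 3.9.
sd(T) = |a|·sd(R) = |8|·3.9 = 31.2.
variance of T = a²·variance of R = 8²·15.21 = 973.44.

μ_T = 513.6, sd(T) = 31.2, variance of T = 973.44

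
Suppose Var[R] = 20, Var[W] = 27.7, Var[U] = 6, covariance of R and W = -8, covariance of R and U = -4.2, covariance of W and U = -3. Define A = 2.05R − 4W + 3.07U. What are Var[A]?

Var[A] = 735.814

Var[A] = a²·Var[R] + b²·Var[W] + c²·Var[U] + 2ab·covariance of R and W + 2ac·covariance of R and U + 2bc·covariance of W and U, with a = 2.05, b = -4, c = 3.07.
= 84.05 + 443.2 + 56.5494 + 131.2 + (-52.8654) + 73.68
= 735.814.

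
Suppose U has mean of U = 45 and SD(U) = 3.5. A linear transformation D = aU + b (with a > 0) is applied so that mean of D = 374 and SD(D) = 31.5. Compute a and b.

SD(D) = a·SD(U) (a > 0), so a = 31.5/3.5 = 9.
mean of D = a·mean of U + b, so b = 374 − 9·45 = -31.

a = 9, b = -31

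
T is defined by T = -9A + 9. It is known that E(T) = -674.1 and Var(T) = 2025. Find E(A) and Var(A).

From T = -9A + 9: E(T) = a·E(A) + b, so E(A) = (E(T) − b)/a = (-674.1 − 9)/(-9) = 75.9.
Var(T) = a²·Var(A), so Var(A) = 2025/(-9)² = 25.

E(A) = 75.9, Var(A) = 25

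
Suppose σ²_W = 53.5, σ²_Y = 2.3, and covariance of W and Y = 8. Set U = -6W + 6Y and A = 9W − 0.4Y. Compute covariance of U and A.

By bilinearity, covariance of U and A = ac·σ²_W + bd·σ²_Y + (ad+bc)·covariance of W and Y, with a=-6, b=6, c=9, d=-0.4.
ac·σ²_W = (-6)·9·53.5 = -2889
bd·σ²_Y = 6·(-0.4)·2.3 = -5.52
(ad+bc)·covariance of W and Y = (56.4)·8 = 451.2
covariance of U and A = -2889 + (-5.52) + 451.2 = -2443.32.

covariance of U and A = -2443.32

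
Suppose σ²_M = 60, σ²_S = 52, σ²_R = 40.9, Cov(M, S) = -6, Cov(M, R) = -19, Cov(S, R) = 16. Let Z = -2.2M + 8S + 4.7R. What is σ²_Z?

σ²_Z = a²·σ²_M + b²·σ²_S + c²·σ²_R + 2ab·Cov(M, S) + 2ac·Cov(M, R) + 2bc·Cov(S, R), with a = -2.2, b = 8, c = 4.7.
= 290.4 + 3328 + 903.481 + 211.2 + 392.92 + 1203.2
= 6329.201.

σ²_Z = 6329.201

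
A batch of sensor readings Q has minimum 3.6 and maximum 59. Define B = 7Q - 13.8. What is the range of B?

Range of Q = 59 − 3.6 = 55.4.
Range(B) = |a|·Range(Q) = |7|·55.4 = 387.8.

Range(B) = 387.8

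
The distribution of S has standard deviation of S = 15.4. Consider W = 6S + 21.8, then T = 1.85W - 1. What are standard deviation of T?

standard deviation of W = |6|·15.4 = 92.4.
standard deviation of T = |1.85|·92.4 = 170.94.

standard deviation of T = 170.94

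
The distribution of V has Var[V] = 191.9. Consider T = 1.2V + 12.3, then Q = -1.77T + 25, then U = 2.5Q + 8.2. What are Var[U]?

Var[T] = 1.2²·191.9 = 276.336.
Var[Q] = (-1.77)²·276.336 = 865.7330544.
Var[U] = 2.5²·865.7330544 = 5410.83159.

Var[U] = 5410.83159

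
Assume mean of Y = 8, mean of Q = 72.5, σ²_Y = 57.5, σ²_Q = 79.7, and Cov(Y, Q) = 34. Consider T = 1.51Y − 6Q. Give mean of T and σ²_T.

mean of T = -422.92, σ²_T = 2384.22575

mean of T = 1.51·mean of Y + (-6)·mean of Q = 1.51·8 + (-6)·72.5 = -422.92.
σ²_T = a²·σ²_Y + b²·σ²_Q + 2ab·Cov(Y, Q) with a = 1.51, b = -6.
= 1.51²·57.5 + (-6)²·79.7 + 2·1.51·(-6)·34
= 131.10575 + 2869.2 + (-616.08) = 2384.22575.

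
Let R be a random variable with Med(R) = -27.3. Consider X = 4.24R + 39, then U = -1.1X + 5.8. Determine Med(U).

Med(X) = 4.24·(-27.3) + 39 = -76.752.
Med(U) = (-1.1)·(-76.752) + 5.8 = 90.2272.

Med(U) = 90.2272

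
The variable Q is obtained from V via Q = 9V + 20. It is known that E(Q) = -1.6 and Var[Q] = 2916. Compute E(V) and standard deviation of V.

E(V) = -2.4, standard deviation of V = 6

From Q = 9V + 20: E(Q) = a·E(V) + b, so E(V) = (E(Q) − b)/a = (-1.6 − 20)/9 = -2.4.
standard deviation of Q = √2916 = 54.
standard deviation of Q = |a|·standard deviation of V, so standard deviation of V = 54/|9| = 6.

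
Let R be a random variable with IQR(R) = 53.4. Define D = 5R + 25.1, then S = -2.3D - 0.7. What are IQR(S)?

IQR(S) = 614.1

IQR(D) = |5|·53.4 = 267.
IQR(S) = |-2.3|·267 = 614.1.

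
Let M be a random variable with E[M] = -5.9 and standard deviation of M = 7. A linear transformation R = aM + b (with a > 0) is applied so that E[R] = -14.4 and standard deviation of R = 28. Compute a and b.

standard deviation of R = a·standard deviation of M (a > 0), so a = 28/7 = 4.
E[R] = a·E[M] + b, so b = -14.4 − 4·(-5.9) = 9.2.

a = 4, b = 9.2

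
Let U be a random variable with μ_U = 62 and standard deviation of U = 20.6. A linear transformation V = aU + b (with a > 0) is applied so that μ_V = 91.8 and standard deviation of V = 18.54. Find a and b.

a = 0.9, b = 36

standard deviation of V = a·standard deviation of U (a > 0), so a = 18.54/20.6 = 0.9.
μ_V = a·μ_U + b, so b = 91.8 − 0.9·62 = 36.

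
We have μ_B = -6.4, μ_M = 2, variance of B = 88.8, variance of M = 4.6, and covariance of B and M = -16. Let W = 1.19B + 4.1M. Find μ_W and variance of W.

μ_W = 1.19·μ_B + 4.1·μ_M = 1.19·(-6.4) + 4.1·2 = 0.584.
variance of W = a²·variance of B + b²·variance of M + 2ab·covariance of B and M with a = 1.19, b = 4.1.
= 1.19²·88.8 + 4.1²·4.6 + 2·1.19·4.1·(-16)
= 125.74968 + 77.326 + (-156.128) = 46.94768.

μ_W = 0.584, variance of W = 46.94768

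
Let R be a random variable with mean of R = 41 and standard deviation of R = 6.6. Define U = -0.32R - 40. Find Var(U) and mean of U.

U = -0.32R - 40 is linear with a = -0.32, b = -40.
Var(R) = 6.6² = 43.56.
Var(U) = a²·Var(R) = (-0.32)²·43.56 = 4.460544 (the additive constant -40 does not affect variance).
mean of U = a·mean of R + b = (-0.32)·41 + (-40) = -53.12.

Var(U) = 4.460544, mean of U = -53.12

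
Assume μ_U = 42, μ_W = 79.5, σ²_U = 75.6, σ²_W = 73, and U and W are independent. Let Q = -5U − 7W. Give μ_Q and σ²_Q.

μ_Q = (-5)·μ_U + (-7)·μ_W = (-5)·42 + (-7)·79.5 = -766.5.
σ²_Q = a²·σ²_U + b²·σ²_W + 2ab·Cov(U, W) with a = -5, b = -7.
Independence gives Cov(U, W) = 0.
= (-5)²·75.6 + (-7)²·73 + 2·(-5)·(-7)·0
= 1890 + 3577 + 0 = 5467.

μ_Q = -766.5, σ²_Q = 5467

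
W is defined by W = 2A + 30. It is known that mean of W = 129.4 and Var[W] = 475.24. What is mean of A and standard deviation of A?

From W = 2A + 30: mean of W = a·mean of A + b, so mean of A = (mean of W − b)/a = (129.4 − 30)/2 = 49.7.
standard deviation of W = √475.24 = 21.8.
standard deviation of W = |a|·standard deviation of A, so standard deviation of A = 21.8/|2| = 10.9.

mean of A = 49.7, standard deviation of A = 10.9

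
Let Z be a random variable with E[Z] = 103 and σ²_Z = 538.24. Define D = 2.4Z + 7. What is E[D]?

D = 2.4Z + 7 is linear with a = 2.4, b = 7.
E[D] = a·E[Z] + b = 2.4·103 + 7 = 254.2.

E[D] = 254.2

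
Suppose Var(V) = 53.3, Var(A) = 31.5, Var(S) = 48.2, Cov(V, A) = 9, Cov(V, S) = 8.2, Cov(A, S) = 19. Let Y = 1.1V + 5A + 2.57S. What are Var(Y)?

Var(Y) = a²·Var(V) + b²·Var(A) + c²·Var(S) + 2ab·Cov(V, A) + 2ac·Cov(V, S) + 2bc·Cov(A, S), with a = 1.1, b = 5, c = 2.57.
= 64.493 + 787.5 + 318.35618 + 99 + 46.3628 + 488.3
= 1804.01198.

Var(Y) = 1804.01198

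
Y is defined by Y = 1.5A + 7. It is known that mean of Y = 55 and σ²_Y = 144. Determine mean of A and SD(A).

mean of A = 32, SD(A) = 8

From Y = 1.5A + 7: mean of Y = a·mean of A + b, so mean of A = (mean of Y − b)/a = (55 − 7)/1.5 = 32.
SD(Y) = √144 = 12.
SD(Y) = |a|·SD(A), so SD(A) = 12/|1.5| = 8.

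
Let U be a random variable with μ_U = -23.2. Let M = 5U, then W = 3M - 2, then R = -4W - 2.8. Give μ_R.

μ_R = 1397.2

μ_M = 5·(-23.2) = -116.
μ_W = 3·(-116) + (-2) = -350.
μ_R = (-4)·(-350) + (-2.8) = 1397.2.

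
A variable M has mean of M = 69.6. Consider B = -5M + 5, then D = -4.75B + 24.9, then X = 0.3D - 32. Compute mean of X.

mean of X = 464.245

mean of B = (-5)·69.6 + 5 = -343.
mean of D = (-4.75)·(-343) + 24.9 = 1654.15.
mean of X = 0.3·1654.15 + (-32) = 464.245.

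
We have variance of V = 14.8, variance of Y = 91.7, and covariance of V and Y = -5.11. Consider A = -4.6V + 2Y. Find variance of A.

variance of A = a²·variance of V + b²·variance of Y + 2ab·covariance of V and Y with a = -4.6, b = 2.
= (-4.6)²·14.8 + 2²·91.7 + 2·(-4.6)·2·(-5.11)
= 313.168 + 366.8 + 94.024 = 773.992.

variance of A = 773.992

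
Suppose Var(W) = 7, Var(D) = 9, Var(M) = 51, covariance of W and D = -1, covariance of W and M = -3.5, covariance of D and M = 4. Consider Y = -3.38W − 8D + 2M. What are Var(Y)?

Var(Y) = a²·Var(W) + b²·Var(D) + c²·Var(M) + 2ab·covariance of W and D + 2ac·covariance of W and M + 2bc·covariance of D and M, with a = -3.38, b = -8, c = 2.
= 79.9708 + 576 + 204 + (-54.08) + 47.32 + (-128)
= 725.2108.

Var(Y) = 725.2108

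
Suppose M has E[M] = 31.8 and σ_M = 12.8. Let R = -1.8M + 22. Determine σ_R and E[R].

σ_R = 23.04, E[R] = -35.24

R = -1.8M + 22 is linear with a = -1.8, b = 22.
σ_R = |a|·σ_M = |-1.8|·12.8 = 23.04.
E[R] = a·E[M] + b = (-1.8)·31.8 + 22 = -35.24.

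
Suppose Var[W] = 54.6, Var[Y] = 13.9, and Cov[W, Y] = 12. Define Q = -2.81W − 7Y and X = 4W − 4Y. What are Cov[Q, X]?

Cov[Q, X] = -425.624

By bilinearity, Cov[Q, X] = ac·Var[W] + bd·Var[Y] + (ad+bc)·Cov[W, Y], with a=-2.81, b=-7, c=4, d=-4.
ac·Var[W] = (-2.81)·4·54.6 = -613.704
bd·Var[Y] = (-7)·(-4)·13.9 = 389.2
(ad+bc)·Cov[W, Y] = (-16.76)·12 = -201.12
Cov[Q, X] = -613.704 + 389.2 + (-201.12) = -425.624.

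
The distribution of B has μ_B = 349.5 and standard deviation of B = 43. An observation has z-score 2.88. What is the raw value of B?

B = 473.34

B = μ_B + z·standard deviation of B = 349.5 + 2.88·43 = 473.34.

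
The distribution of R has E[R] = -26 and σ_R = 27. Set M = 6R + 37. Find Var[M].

M = 6R + 37 is linear with a = 6, b = 37.
Var[R] = 27² = 729.
Var[M] = a²·Var[R] = 6²·729 = 26244 (the additive constant 37 does not affect variance).

Var[M] = 26244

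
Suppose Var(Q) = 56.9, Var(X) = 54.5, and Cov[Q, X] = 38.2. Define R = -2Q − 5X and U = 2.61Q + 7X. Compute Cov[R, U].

Cov[R, U] = -3237.828

By bilinearity, Cov[R, U] = ac·Var(Q) + bd·Var(X) + (ad+bc)·Cov[Q, X], with a=-2, b=-5, c=2.61, d=7.
ac·Var(Q) = (-2)·2.61·56.9 = -297.018
bd·Var(X) = (-5)·7·54.5 = -1907.5
(ad+bc)·Cov[Q, X] = (-27.05)·38.2 = -1033.31
Cov[R, U] = -297.018 + (-1907.5) + (-1033.31) = -3237.828.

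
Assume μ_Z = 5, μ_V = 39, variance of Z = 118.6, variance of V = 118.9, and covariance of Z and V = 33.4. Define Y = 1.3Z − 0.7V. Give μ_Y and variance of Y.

μ_Y = 1.3·μ_Z + (-0.7)·μ_V = 1.3·5 + (-0.7)·39 = -20.8.
variance of Y = a²·variance of Z + b²·variance of V + 2ab·covariance of Z and V with a = 1.3, b = -0.7.
= 1.3²·118.6 + (-0.7)²·118.9 + 2·1.3·(-0.7)·33.4
= 200.434 + 58.261 + (-60.788) = 197.907.

μ_Y = -20.8, variance of Y = 197.907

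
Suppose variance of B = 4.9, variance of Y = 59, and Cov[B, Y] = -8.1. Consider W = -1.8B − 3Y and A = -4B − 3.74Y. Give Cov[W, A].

Cov[W, A] = 545.5308

By bilinearity, Cov[W, A] = ac·variance of B + bd·variance of Y + (ad+bc)·Cov[B, Y], with a=-1.8, b=-3, c=-4, d=-3.74.
ac·variance of B = (-1.8)·(-4)·4.9 = 35.28
bd·variance of Y = (-3)·(-3.74)·59 = 661.98
(ad+bc)·Cov[B, Y] = (18.732)·(-8.1) = -151.7292
Cov[W, A] = 35.28 + 661.98 + (-151.7292) = 545.5308.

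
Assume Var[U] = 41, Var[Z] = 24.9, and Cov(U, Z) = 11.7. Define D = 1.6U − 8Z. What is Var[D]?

Var[D] = 1399.04

Var[D] = a²·Var[U] + b²·Var[Z] + 2ab·Cov(U, Z) with a = 1.6, b = -8.
= 1.6²·41 + (-8)²·24.9 + 2·1.6·(-8)·11.7
= 104.96 + 1593.6 + (-299.52) = 1399.04.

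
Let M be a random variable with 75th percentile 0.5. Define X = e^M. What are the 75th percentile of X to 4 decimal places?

e^M is increasing, so P_{75}(X) = g(P_{75}(M)) ≈ 1.6487.

75th percentile of X = 1.6487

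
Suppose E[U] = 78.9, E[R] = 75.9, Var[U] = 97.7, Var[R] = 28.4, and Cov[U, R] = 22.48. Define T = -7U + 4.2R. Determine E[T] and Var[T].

E[T] = (-7)·E[U] + 4.2·E[R] = (-7)·78.9 + 4.2·75.9 = -233.52.
Var[T] = a²·Var[U] + b²·Var[R] + 2ab·Cov[U, R] with a = -7, b = 4.2.
= (-7)²·97.7 + 4.2²·28.4 + 2·(-7)·4.2·22.48
= 4787.3 + 500.976 + (-1321.824) = 3966.452.

E[T] = -233.52, Var[T] = 3966.452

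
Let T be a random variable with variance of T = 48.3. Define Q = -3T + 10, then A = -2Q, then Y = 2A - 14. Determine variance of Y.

variance of Y = 6955.2

variance of Q = (-3)²·48.3 = 434.7.
variance of A = (-2)²·434.7 = 1738.8.
variance of Y = 2²·1738.8 = 6955.2.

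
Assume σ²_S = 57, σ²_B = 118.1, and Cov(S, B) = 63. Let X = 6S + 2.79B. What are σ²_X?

σ²_X = a²·σ²_S + b²·σ²_B + 2ab·Cov(S, B) with a = 6, b = 2.79.
= 6²·57 + 2.79²·118.1 + 2·6·2.79·63
= 2052 + 919.30221 + 2109.24 = 5080.54221.

σ²_X = 5080.54221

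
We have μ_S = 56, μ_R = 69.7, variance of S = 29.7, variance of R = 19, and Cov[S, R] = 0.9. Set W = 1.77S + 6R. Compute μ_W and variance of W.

μ_W = 517.32, variance of W = 796.16313

μ_W = 1.77·μ_S + 6·μ_R = 1.77·56 + 6·69.7 = 517.32.
variance of W = a²·variance of S + b²·variance of R + 2ab·Cov[S, R] with a = 1.77, b = 6.
= 1.77²·29.7 + 6²·19 + 2·1.77·6·0.9
= 93.04713 + 684 + 19.116 = 796.16313.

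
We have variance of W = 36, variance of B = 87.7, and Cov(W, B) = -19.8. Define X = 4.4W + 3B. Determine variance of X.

variance of X = 963.54

variance of X = a²·variance of W + b²·variance of B + 2ab·Cov(W, B) with a = 4.4, b = 3.
= 4.4²·36 + 3²·87.7 + 2·4.4·3·(-19.8)
= 696.96 + 789.3 + (-522.72) = 963.54.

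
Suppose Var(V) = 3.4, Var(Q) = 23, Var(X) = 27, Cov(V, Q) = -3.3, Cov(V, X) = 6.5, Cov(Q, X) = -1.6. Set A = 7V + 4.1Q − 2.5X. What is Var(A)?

Var(A) = 337.86

Var(A) = a²·Var(V) + b²·Var(Q) + c²·Var(X) + 2ab·Cov(V, Q) + 2ac·Cov(V, X) + 2bc·Cov(Q, X), with a = 7, b = 4.1, c = -2.5.
= 166.6 + 386.63 + 168.75 + (-189.42) + (-227.5) + 32.8
= 337.86.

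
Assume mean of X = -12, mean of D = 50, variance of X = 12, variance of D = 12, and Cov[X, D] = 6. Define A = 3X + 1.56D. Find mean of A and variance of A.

mean of A = 42, variance of A = 193.3632

mean of A = 3·mean of X + 1.56·mean of D = 3·(-12) + 1.56·50 = 42.
variance of A = a²·variance of X + b²·variance of D + 2ab·Cov[X, D] with a = 3, b = 1.56.
= 3²·12 + 1.56²·12 + 2·3·1.56·6
= 108 + 29.2032 + 56.16 = 193.3632.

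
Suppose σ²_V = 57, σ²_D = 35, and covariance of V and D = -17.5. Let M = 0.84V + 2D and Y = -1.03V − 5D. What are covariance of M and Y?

covariance of M and Y = -289.7664

By bilinearity, covariance of M and Y = ac·σ²_V + bd·σ²_D + (ad+bc)·covariance of V and D, with a=0.84, b=2, c=-1.03, d=-5.
ac·σ²_V = 0.84·(-1.03)·57 = -49.3164
bd·σ²_D = 2·(-5)·35 = -350
(ad+bc)·covariance of V and D = (-6.26)·(-17.5) = 109.55
covariance of M and Y = -49.3164 + (-350) + 109.55 = -289.7664.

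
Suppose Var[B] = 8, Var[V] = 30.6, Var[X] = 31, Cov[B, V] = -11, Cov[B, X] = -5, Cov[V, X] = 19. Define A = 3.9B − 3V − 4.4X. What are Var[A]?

Var[A] = a²·Var[B] + b²·Var[V] + c²·Var[X] + 2ab·Cov[B, V] + 2ac·Cov[B, X] + 2bc·Cov[V, X], with a = 3.9, b = -3, c = -4.4.
= 121.68 + 275.4 + 600.16 + 257.4 + 171.6 + 501.6
= 1927.84.

Var[A] = 1927.84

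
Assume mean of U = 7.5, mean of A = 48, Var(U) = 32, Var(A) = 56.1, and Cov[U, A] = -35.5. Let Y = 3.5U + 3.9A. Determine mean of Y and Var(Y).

mean of Y = 3.5·mean of U + 3.9·mean of A = 3.5·7.5 + 3.9·48 = 213.45.
Var(Y) = a²·Var(U) + b²·Var(A) + 2ab·Cov[U, A] with a = 3.5, b = 3.9.
= 3.5²·32 + 3.9²·56.1 + 2·3.5·3.9·(-35.5)
= 392 + 853.281 + (-969.15) = 276.131.

mean of Y = 213.45, Var(Y) = 276.131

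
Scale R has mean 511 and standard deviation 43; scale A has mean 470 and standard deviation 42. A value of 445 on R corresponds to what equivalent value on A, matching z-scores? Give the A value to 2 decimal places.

A = 405.53

z = (445 − 511)/43 ≈ -1.5349.
A = 470 + z·42 = 470 + (445 − 511)·42/43 ≈ 405.53.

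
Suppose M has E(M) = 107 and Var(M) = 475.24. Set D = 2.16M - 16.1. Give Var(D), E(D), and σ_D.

D = 2.16M - 16.1 is linear with a = 2.16, b = -16.1.
Var(D) = a²·Var(M) = 2.16²·475.24 = 2217.279744 (the additive constant -16.1 does not affect variance).
E(D) = a·E(M) + b = 2.16·107 + (-16.1) = 215.02.
σ_M = √475.24 = 21.8.
σ_D = |a|·σ_M = |2.16|·21.8 = 47.088.

Var(D) = 2217.279744, E(D) = 215.02, σ_D = 47.088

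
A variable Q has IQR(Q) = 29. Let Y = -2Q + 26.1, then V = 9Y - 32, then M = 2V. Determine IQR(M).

IQR(M) = 1044

IQR(Y) = |-2|·29 = 58.
IQR(V) = |9|·58 = 522.
IQR(M) = |2|·522 = 1044.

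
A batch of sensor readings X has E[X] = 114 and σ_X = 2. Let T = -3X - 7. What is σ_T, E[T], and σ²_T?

σ_T = 6, E[T] = -349, σ²_T = 36

T = -3X - 7 is linear with a = -3, b = -7.
σ_T = |a|·σ_X = |-3|·2 = 6.
E[T] = a·E[X] + b = (-3)·114 + (-7) = -349.
σ²_X = 2² = 4.
σ²_T = a²·σ²_X = (-3)²·4 = 36 (the additive constant -7 does not affect variance).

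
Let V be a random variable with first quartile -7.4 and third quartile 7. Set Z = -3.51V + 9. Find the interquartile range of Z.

IQR(Z) = 50.544

IQR of V = Q3 − Q1 = 7 − (-7.4) = 14.4.
Under Z = aV + b, IQR(Z) = |a|·IQR(V) = |-3.51|·14.4 = 50.544 (shifts cancel; spread scales by |a|).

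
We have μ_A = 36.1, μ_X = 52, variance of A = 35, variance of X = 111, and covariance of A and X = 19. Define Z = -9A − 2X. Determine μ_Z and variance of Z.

μ_Z = (-9)·μ_A + (-2)·μ_X = (-9)·36.1 + (-2)·52 = -428.9.
variance of Z = a²·variance of A + b²·variance of X + 2ab·covariance of A and X with a = -9, b = -2.
= (-9)²·35 + (-2)²·111 + 2·(-9)·(-2)·19
= 2835 + 444 + 684 = 3963.

μ_Z = -428.9, variance of Z = 3963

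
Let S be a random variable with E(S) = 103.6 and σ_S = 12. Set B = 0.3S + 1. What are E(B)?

B = 0.3S + 1 is linear with a = 0.3, b = 1.
E(B) = a·E(S) + b = 0.3·103.6 + 1 = 32.08.

E(B) = 32.08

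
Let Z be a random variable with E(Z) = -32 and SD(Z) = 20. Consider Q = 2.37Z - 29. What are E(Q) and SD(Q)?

E(Q) = -104.84, SD(Q) = 47.4

Q = 2.37Z - 29 is linear with a = 2.37, b = -29.
E(Q) = a·E(Z) + b = 2.37·(-32) + (-29) = -104.84.
SD(Q) = |a|·SD(Z) = |2.37|·20 = 47.4.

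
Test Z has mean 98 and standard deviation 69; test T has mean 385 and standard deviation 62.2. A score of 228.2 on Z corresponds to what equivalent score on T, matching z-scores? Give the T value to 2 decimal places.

T = 502.37

z = (228.2 − 98)/69 ≈ 1.887.
T = 385 + z·62.2 = 385 + (228.2 − 98)·62.2/69 ≈ 502.37.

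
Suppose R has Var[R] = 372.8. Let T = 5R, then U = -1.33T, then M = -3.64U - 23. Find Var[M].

Var[T] = 5²·372.8 = 9320.
Var[U] = (-1.33)²·9320 = 16486.148.
Var[M] = (-3.64)²·16486.148 = 218434.8665408.

Var[M] = 218434.8665408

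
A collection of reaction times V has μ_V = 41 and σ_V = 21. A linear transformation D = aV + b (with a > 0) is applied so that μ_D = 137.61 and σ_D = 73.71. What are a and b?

σ_D = a·σ_V (a > 0), so a = 73.71/21 = 3.51.
μ_D = a·μ_V + b, so b = 137.61 − 3.51·41 = -6.3.

a = 3.51, b = -6.3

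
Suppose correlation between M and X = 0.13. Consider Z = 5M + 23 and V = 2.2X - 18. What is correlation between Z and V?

correlation between Z and V = 0.13

Linear rescalings preserve correlation up to sign; here the slopes 5 and 2.2 have the same sign, so correlation between Z and V = correlation between M and X = 0.13.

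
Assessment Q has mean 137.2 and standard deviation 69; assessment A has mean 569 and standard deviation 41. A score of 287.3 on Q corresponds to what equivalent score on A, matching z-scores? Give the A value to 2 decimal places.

z = (287.3 − 137.2)/69 ≈ 2.1754.
A = 569 + z·41 = 569 + (287.3 − 137.2)·41/69 ≈ 658.19.

A = 658.19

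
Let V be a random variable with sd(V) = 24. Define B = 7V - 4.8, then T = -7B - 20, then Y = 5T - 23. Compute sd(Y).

sd(B) = |7|·24 = 168.
sd(T) = |-7|·168 = 1176.
sd(Y) = |5|·1176 = 5880.

sd(Y) = 5880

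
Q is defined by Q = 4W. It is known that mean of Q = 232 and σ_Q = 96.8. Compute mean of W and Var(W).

From Q = 4W: mean of Q = a·mean of W + b, so mean of W = (mean of Q − b)/a = (232 − 0)/4 = 58.
Var(Q) = 96.8² = 9370.24.
Var(Q) = a²·Var(W), so Var(W) = 9370.24/4² = 585.64.

mean of W = 58, Var(W) = 585.64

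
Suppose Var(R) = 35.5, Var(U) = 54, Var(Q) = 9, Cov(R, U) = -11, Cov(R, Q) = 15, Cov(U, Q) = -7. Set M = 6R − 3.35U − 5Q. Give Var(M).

Var(M) = 1416.715

Var(M) = a²·Var(R) + b²·Var(U) + c²·Var(Q) + 2ab·Cov(R, U) + 2ac·Cov(R, Q) + 2bc·Cov(U, Q), with a = 6, b = -3.35, c = -5.
= 1278 + 606.015 + 225 + 442.2 + (-900) + (-234.5)
= 1416.715.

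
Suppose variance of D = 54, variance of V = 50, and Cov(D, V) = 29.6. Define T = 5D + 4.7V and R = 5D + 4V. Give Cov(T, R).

By bilinearity, Cov(T, R) = ac·variance of D + bd·variance of V + (ad+bc)·Cov(D, V), with a=5, b=4.7, c=5, d=4.
ac·variance of D = 5·5·54 = 1350
bd·variance of V = 4.7·4·50 = 940
(ad+bc)·Cov(D, V) = (43.5)·29.6 = 1287.6
Cov(T, R) = 1350 + 940 + 1287.6 = 3577.6.

Cov(T, R) = 3577.6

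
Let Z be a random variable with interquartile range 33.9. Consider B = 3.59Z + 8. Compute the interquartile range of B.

IQR(B) = 121.701

Under B = aZ + b, IQR(B) = |a|·IQR(Z) = |3.59|·33.9 = 121.701 (shifts cancel; spread scales by |a|).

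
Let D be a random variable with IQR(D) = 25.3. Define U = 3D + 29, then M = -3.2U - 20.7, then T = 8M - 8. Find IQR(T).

IQR(T) = 1943.04

IQR(U) = |3|·25.3 = 75.9.
IQR(M) = |-3.2|·75.9 = 242.88.
IQR(T) = |8|·242.88 = 1943.04.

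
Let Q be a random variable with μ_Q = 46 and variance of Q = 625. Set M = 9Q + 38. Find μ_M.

μ_M = 452

M = 9Q + 38 is linear with a = 9, b = 38.
μ_M = a·μ_Q + b = 9·46 + 38 = 452.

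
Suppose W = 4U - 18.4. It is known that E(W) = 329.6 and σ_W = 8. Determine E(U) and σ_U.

E(U) = 87, σ_U = 2

From W = 4U - 18.4: E(W) = a·E(U) + b, so E(U) = (E(W) − b)/a = (329.6 − (-18.4))/4 = 87.
σ_W = |a|·σ_U, so σ_U = 8/|4| = 2.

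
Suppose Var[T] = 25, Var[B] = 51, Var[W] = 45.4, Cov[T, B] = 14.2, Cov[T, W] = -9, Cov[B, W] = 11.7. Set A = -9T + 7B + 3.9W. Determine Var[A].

Var[A] = a²·Var[T] + b²·Var[B] + c²·Var[W] + 2ab·Cov[T, B] + 2ac·Cov[T, W] + 2bc·Cov[B, W], with a = -9, b = 7, c = 3.9.
= 2025 + 2499 + 690.534 + (-1789.2) + 631.8 + 638.82
= 4695.954.

Var[A] = 4695.954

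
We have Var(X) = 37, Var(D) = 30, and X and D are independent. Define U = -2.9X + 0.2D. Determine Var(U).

Var(U) = 312.37

Var(U) = a²·Var(X) + b²·Var(D) + 2ab·Cov(X, D) with a = -2.9, b = 0.2.
Independence gives Cov(X, D) = 0.
= (-2.9)²·37 + 0.2²·30 + 2·(-2.9)·0.2·0
= 311.17 + 1.2 + 0 = 312.37.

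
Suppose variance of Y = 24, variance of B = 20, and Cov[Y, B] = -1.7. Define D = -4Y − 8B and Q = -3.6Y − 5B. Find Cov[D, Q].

Cov[D, Q] = 1062.64

By bilinearity, Cov[D, Q] = ac·variance of Y + bd·variance of B + (ad+bc)·Cov[Y, B], with a=-4, b=-8, c=-3.6, d=-5.
ac·variance of Y = (-4)·(-3.6)·24 = 345.6
bd·variance of B = (-8)·(-5)·20 = 800
(ad+bc)·Cov[Y, B] = (48.8)·(-1.7) = -82.96
Cov[D, Q] = 345.6 + 800 + (-82.96) = 1062.64.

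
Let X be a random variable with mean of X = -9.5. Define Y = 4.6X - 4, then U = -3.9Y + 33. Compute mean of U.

mean of Y = 4.6·(-9.5) + (-4) = -47.7.
mean of U = (-3.9)·(-47.7) + 33 = 219.03.

mean of U = 219.03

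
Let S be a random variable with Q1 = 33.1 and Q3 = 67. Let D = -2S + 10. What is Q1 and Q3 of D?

a = -2 < 0 reverses order: Q1(D) comes from Q3(S), Q3(D) from Q1(S).
Q1(D) = (-2)·67 + 10 = -124; Q3(D) = (-2)·33.1 + 10 = -56.2.

Q1(D) = -124, Q3(D) = -56.2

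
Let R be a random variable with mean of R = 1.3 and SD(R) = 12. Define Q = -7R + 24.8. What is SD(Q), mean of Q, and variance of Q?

SD(Q) = 84, mean of Q = 15.7, variance of Q = 7056

Q = -7R + 24.8 is linear with a = -7, b = 24.8.
SD(Q) = |a|·SD(R) = |-7|·12 = 84.
mean of Q = a·mean of R + b = (-7)·1.3 + 24.8 = 15.7.
variance of R = 12² = 144.
variance of Q = a²·variance of R = (-7)²·144 = 7056 (the additive constant 24.8 does not affect variance).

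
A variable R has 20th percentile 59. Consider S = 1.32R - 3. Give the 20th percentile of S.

Since a = 1.32 > 0 the transformation is increasing, so the 20th percentile of S = a·(P_{20} of R) + b = 1.32·59 + (-3) = 74.88.

20th percentile of S = 74.88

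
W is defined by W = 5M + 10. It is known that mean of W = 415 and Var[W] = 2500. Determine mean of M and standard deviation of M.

From W = 5M + 10: mean of W = a·mean of M + b, so mean of M = (mean of W − b)/a = (415 − 10)/5 = 81.
standard deviation of W = √2500 = 50.
standard deviation of W = |a|·standard deviation of M, so standard deviation of M = 50/|5| = 10.

mean of M = 81, standard deviation of M = 10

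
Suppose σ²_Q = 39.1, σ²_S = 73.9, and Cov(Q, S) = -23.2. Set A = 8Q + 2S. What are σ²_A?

σ²_A = a²·σ²_Q + b²·σ²_S + 2ab·Cov(Q, S) with a = 8, b = 2.
= 8²·39.1 + 2²·73.9 + 2·8·2·(-23.2)
= 2502.4 + 295.6 + (-742.4) = 2055.6.

σ²_A = 2055.6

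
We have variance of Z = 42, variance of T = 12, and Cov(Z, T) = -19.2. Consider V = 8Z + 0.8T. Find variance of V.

variance of V = 2449.92

variance of V = a²·variance of Z + b²·variance of T + 2ab·Cov(Z, T) with a = 8, b = 0.8.
= 8²·42 + 0.8²·12 + 2·8·0.8·(-19.2)
= 2688 + 7.68 + (-245.76) = 2449.92.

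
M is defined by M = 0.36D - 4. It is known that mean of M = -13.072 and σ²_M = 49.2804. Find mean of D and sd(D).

mean of D = -25.2, sd(D) = 19.5

From M = 0.36D - 4: mean of M = a·mean of D + b, so mean of D = (mean of M − b)/a = (-13.072 − (-4))/0.36 = -25.2.
sd(M) = √49.2804 = 7.02.
sd(M) = |a|·sd(D), so sd(D) = 7.02/|0.36| = 19.5.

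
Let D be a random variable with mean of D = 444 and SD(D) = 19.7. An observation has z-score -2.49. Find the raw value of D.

D = 394.947

D = mean of D + z·SD(D) = 444 + (-2.49)·19.7 = 394.947.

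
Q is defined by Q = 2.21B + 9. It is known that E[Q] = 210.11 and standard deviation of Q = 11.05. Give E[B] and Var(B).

E[B] = 91, Var(B) = 25

From Q = 2.21B + 9: E[Q] = a·E[B] + b, so E[B] = (E[Q] − b)/a = (210.11 − 9)/2.21 = 91.
Var(Q) = 11.05² = 122.1025.
Var(Q) = a²·Var(B), so Var(B) = 122.1025/2.21² = 25.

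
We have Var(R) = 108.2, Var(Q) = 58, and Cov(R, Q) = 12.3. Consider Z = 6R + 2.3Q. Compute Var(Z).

Var(Z) = 4541.5

Var(Z) = a²·Var(R) + b²·Var(Q) + 2ab·Cov(R, Q) with a = 6, b = 2.3.
= 6²·108.2 + 2.3²·58 + 2·6·2.3·12.3
= 3895.2 + 306.82 + 339.48 = 4541.5.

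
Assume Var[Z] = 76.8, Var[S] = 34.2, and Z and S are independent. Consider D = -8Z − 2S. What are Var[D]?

Var[D] = a²·Var[Z] + b²·Var[S] + 2ab·Cov(Z, S) with a = -8, b = -2.
Independence gives Cov(Z, S) = 0.
= (-8)²·76.8 + (-2)²·34.2 + 2·(-8)·(-2)·0
= 4915.2 + 136.8 + 0 = 5052.

Var[D] = 5052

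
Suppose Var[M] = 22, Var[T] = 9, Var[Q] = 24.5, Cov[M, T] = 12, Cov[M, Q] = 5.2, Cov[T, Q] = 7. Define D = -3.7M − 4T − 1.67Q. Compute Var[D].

Var[D] = a²·Var[M] + b²·Var[T] + c²·Var[Q] + 2ab·Cov[M, T] + 2ac·Cov[M, Q] + 2bc·Cov[T, Q], with a = -3.7, b = -4, c = -1.67.
= 301.18 + 144 + 68.32805 + 355.2 + 64.2616 + 93.52
= 1026.48965.

Var[D] = 1026.48965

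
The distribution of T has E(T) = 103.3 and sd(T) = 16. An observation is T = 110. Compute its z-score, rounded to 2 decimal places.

z = 0.42

z = (T − E(T)) / sd(T) = (110 − 103.3) / 16 ≈ 0.42.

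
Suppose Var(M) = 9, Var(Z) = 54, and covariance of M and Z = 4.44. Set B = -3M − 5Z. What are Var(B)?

Var(B) = 1564.2

Var(B) = a²·Var(M) + b²·Var(Z) + 2ab·covariance of M and Z with a = -3, b = -5.
= (-3)²·9 + (-5)²·54 + 2·(-3)·(-5)·4.44
= 81 + 1350 + 133.2 = 1564.2.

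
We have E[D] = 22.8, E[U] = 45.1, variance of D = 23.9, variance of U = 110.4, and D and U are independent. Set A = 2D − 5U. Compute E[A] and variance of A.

E[A] = -179.9, variance of A = 2855.6

E[A] = 2·E[D] + (-5)·E[U] = 2·22.8 + (-5)·45.1 = -179.9.
variance of A = a²·variance of D + b²·variance of U + 2ab·covariance of D and U with a = 2, b = -5.
Independence gives covariance of D and U = 0.
= 2²·23.9 + (-5)²·110.4 + 2·2·(-5)·0
= 95.6 + 2760 + 0 = 2855.6.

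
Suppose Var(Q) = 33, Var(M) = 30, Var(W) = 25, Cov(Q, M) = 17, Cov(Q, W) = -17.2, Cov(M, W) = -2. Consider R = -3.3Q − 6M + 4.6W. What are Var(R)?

Var(R) = 3274.162

Var(R) = a²·Var(Q) + b²·Var(M) + c²·Var(W) + 2ab·Cov(Q, M) + 2ac·Cov(Q, W) + 2bc·Cov(M, W), with a = -3.3, b = -6, c = 4.6.
= 359.37 + 1080 + 529 + 673.2 + 522.192 + 110.4
= 3274.162.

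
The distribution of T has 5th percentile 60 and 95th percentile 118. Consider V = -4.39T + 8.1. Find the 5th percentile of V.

Since a = -4.39 < 0 the transformation is decreasing, reversing order: the 5th percentile of V corresponds to the 95th percentile of T.
So P_{5}(V) = a·P_{95}(T) + b = (-4.39)·118 + 8.1 = -509.92.

5th percentile of V = -509.92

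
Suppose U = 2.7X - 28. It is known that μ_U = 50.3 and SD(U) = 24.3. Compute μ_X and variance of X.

μ_X = 29, variance of X = 81

From U = 2.7X - 28: μ_U = a·μ_X + b, so μ_X = (μ_U − b)/a = (50.3 − (-28))/2.7 = 29.
variance of U = 24.3² = 590.49.
variance of U = a²·variance of X, so variance of X = 590.49/2.7² = 81.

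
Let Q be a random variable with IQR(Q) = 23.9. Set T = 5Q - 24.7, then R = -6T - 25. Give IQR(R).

IQR(R) = 717

IQR(T) = |5|·23.9 = 119.5.
IQR(R) = |-6|·119.5 = 717.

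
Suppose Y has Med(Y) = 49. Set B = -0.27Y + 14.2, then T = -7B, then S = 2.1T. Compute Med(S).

Med(S) = -14.259

Med(B) = (-0.27)·49 + 14.2 = 0.97.
Med(T) = (-7)·0.97 = -6.79.
Med(S) = 2.1·(-6.79) = -14.259.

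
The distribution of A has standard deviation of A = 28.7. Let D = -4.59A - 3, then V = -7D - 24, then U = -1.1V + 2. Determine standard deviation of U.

standard deviation of D = |-4.59|·28.7 = 131.733.
standard deviation of V = |-7|·131.733 = 922.131.
standard deviation of U = |-1.1|·922.131 = 1014.3441.

standard deviation of U = 1014.3441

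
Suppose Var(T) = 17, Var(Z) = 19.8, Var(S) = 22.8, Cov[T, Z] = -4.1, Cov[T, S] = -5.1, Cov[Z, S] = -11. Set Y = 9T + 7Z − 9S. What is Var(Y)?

Var(Y) = 5889.6

Var(Y) = a²·Var(T) + b²·Var(Z) + c²·Var(S) + 2ab·Cov[T, Z] + 2ac·Cov[T, S] + 2bc·Cov[Z, S], with a = 9, b = 7, c = -9.
= 1377 + 970.2 + 1846.8 + (-516.6) + 826.2 + 1386
= 5889.6.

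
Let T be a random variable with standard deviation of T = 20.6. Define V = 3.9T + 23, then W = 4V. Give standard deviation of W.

standard deviation of V = |3.9|·20.6 = 80.34.
standard deviation of W = |4|·80.34 = 321.36.

standard deviation of W = 321.36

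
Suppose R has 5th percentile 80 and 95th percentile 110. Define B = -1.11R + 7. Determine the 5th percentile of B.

5th percentile of B = -115.1

Since a = -1.11 < 0 the transformation is decreasing, reversing order: the 5th percentile of B corresponds to the 95th percentile of R.
So P_{5}(B) = a·P_{95}(R) + b = (-1.11)·110 + 7 = -115.1.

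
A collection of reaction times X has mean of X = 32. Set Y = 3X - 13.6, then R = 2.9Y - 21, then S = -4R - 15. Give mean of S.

mean of Y = 3·32 + (-13.6) = 82.4.
mean of R = 2.9·82.4 + (-21) = 217.96.
mean of S = (-4)·217.96 + (-15) = -886.84.

mean of S = -886.84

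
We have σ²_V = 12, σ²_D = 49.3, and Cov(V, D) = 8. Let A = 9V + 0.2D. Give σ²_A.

σ²_A = a²·σ²_V + b²·σ²_D + 2ab·Cov(V, D) with a = 9, b = 0.2.
= 9²·12 + 0.2²·49.3 + 2·9·0.2·8
= 972 + 1.972 + 28.8 = 1002.772.

σ²_A = 1002.772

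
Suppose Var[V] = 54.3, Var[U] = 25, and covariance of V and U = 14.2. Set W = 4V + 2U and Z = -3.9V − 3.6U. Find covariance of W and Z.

By bilinearity, covariance of W and Z = ac·Var[V] + bd·Var[U] + (ad+bc)·covariance of V and U, with a=4, b=2, c=-3.9, d=-3.6.
ac·Var[V] = 4·(-3.9)·54.3 = -847.08
bd·Var[U] = 2·(-3.6)·25 = -180
(ad+bc)·covariance of V and U = (-22.2)·14.2 = -315.24
covariance of W and Z = -847.08 + (-180) + (-315.24) = -1342.32.

covariance of W and Z = -1342.32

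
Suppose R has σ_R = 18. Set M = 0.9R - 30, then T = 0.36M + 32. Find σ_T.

σ_T = 5.832

σ_M = |0.9|·18 = 16.2.
σ_T = |0.36|·16.2 = 5.832.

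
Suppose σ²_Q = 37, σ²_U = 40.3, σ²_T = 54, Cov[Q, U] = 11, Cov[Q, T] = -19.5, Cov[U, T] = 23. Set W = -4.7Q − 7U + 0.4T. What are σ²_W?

σ²_W = 3468.99

σ²_W = a²·σ²_Q + b²·σ²_U + c²·σ²_T + 2ab·Cov[Q, U] + 2ac·Cov[Q, T] + 2bc·Cov[U, T], with a = -4.7, b = -7, c = 0.4.
= 817.33 + 1974.7 + 8.64 + 723.8 + 73.32 + (-128.8)
= 3468.99.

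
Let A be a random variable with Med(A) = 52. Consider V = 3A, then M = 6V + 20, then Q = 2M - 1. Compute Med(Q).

Med(V) = 3·52 = 156.
Med(M) = 6·156 + 20 = 956.
Med(Q) = 2·956 + (-1) = 1911.

Med(Q) = 1911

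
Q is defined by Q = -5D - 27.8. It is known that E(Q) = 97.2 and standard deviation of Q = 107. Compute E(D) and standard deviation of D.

E(D) = -25, standard deviation of D = 21.4

From Q = -5D - 27.8: E(Q) = a·E(D) + b, so E(D) = (E(Q) − b)/a = (97.2 − (-27.8))/(-5) = -25.
standard deviation of Q = |a|·standard deviation of D, so standard deviation of D = 107/|-5| = 21.4.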